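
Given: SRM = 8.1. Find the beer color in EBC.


EBC = SRM · 1.97
EBC = 8.1 · 1.97

15.9570 EBC


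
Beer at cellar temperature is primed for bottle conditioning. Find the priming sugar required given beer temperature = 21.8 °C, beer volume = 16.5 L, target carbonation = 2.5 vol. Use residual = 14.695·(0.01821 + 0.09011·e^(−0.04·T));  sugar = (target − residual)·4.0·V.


residual = 14.695·(0.01821 + 0.09011·e^(−0.04·21.8)) = 0.8212
sugar = (2.5 − 0.8212)·4.0·16.5

110.7976 g


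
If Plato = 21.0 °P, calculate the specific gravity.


SG = 259/(259 − P)
SG = 259/(259 − 21.0)

1.0882


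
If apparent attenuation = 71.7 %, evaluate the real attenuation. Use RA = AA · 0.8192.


RA = 71.7 · 0.8192

58.7366 %


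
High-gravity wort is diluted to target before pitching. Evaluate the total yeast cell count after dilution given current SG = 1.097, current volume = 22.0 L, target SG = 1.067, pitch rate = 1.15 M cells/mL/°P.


V_w = V·((SG_c−1)/(SG_t−1)−1);  °P = 259 − 259/SG_t;  cells = rate·(V+V_w)·°P
V_w = 22.0·((1.097−1)/(1.067−1)−1) = 9.8507
V_final = 22.0 + 9.8507 = 31.8507
°P = 259 − 259/1.067 = 16.2634
cells = 1.15·31.8507·16.2634

595.7000 billion cells


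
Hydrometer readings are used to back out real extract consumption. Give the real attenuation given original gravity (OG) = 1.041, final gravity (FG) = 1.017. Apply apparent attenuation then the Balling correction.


AA = (OG−FG)/(OG−1)·100;  RA = AA·0.8192
AA = (1.041 − 1.017)/(1.041 − 1)·100 = 58.5366
RA = 58.5366·0.8192

47.9532 %


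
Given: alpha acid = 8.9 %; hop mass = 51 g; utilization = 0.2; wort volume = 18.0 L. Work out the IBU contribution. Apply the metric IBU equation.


IBU = (α/100)·mass·U·1000 / V
IBU = (8.9/100)·51·0.2·1000 / 18.0

50.4333 IBU


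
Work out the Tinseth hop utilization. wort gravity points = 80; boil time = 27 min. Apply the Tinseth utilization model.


U = 1.65·0.000125^(GP/1000) · (1 − e^(−0.04·t))/4.15
bigness = 1.65·0.000125^(80/1000) = 0.8040
boil_factor = (1 − e^(−0.04·27))/4.15 = 0.1591
U = 0.8040 · 0.1591

0.1279


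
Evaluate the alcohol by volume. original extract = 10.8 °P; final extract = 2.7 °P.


SG = 259/(259 − P);  ABV = (OG − FG)·131.25
OG = 259/(259 − 10.8) = 1.0435
FG = 259/(259 − 2.7) = 1.0105
ABV = (1.0435 − 1.0105)·131.25

4.3285 % ABV


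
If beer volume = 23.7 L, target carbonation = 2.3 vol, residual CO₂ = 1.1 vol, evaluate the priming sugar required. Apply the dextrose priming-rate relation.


sugar = (target − residual)·4.0·V
sugar = (2.3 − 1.1)·4.0·23.7

113.7600 g


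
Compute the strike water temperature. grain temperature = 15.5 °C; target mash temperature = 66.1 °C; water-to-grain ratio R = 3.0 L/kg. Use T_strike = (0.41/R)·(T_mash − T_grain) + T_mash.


T_strike = (0.41/3.0)·(66.1 − 15.5) + 66.1

73.0153 °C


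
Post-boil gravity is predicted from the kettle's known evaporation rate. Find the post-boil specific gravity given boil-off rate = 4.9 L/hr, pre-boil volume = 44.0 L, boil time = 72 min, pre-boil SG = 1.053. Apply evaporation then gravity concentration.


V_post = V_pre − rate·(t/60);  SG_post = 1 + (SG_pre−1)·V_pre/V_post
V_post = 44.0 − 4.9·(72/60) = 38.1200
SG_post = 1 + (1.053 − 1)·44.0/38.1200

1.0612


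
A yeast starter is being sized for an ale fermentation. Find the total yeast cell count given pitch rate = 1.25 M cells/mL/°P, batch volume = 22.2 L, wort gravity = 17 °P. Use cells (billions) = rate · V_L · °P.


cells = 1.25 · 22.2 · 17

471.7500 billion cells


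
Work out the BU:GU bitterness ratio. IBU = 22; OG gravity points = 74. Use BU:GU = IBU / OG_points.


BU:GU = 22 / 74

0.2973


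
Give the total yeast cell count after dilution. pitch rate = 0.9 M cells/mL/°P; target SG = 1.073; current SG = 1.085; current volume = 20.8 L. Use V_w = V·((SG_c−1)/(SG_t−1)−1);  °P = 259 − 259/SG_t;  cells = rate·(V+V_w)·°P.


V_w = 20.8·((1.085−1)/(1.073−1)−1) = 3.4192
V_final = 20.8 + 3.4192 = 24.2192
°P = 259 − 259/1.073 = 17.6207
cells = 0.9·24.2192·17.6207

384.0828 billion cells


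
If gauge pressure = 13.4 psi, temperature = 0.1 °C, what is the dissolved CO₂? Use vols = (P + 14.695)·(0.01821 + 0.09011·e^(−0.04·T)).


vols = (13.4 + 14.695)·(0.01821 + 0.09011·e^(−0.04·0.1))

3.0331 volumes


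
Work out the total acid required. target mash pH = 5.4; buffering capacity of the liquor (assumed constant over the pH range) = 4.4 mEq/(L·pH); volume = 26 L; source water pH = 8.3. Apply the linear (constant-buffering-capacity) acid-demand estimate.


acid = buffering capacity · (pH_source − pH_target) · V
acid = 4.4 · (8.3 − 5.4) · 26

331.7600 mEq


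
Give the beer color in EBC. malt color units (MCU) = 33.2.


SRM = 1.4922·MCU^0.6859;  EBC = SRM·1.97
SRM = 1.4922·33.2^0.6859 = 16.4883
EBC = 16.4883·1.97

32.4819 EBC


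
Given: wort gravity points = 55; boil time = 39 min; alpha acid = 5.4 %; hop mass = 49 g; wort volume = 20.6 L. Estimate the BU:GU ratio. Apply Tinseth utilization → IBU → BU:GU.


U = 1.65·0.000125^(GP/1000)·(1−e^(−0.04t))/4.15;  IBU = (α/100)·m·U·1000/V;  BU:GU = IBU/GP
U = 1.65·0.000125^(55/1000)·(1−e^(−0.04·39))/4.15 = 0.1916
IBU = (5.4/100)·49·0.1916·1000/20.6 = 24.6060
BU:GU = 24.6060/55

0.4474


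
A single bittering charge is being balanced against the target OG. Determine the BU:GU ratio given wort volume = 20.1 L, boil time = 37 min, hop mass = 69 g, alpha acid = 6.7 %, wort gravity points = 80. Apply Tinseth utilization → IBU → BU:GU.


U = 1.65·0.000125^(GP/1000)·(1−e^(−0.04t))/4.15;  IBU = (α/100)·m·U·1000/V;  BU:GU = IBU/GP
U = 1.65·0.000125^(80/1000)·(1−e^(−0.04·37))/4.15 = 0.1496
IBU = (6.7/100)·69·0.1496·1000/20.1 = 34.4142
BU:GU = 34.4142/80

0.4302


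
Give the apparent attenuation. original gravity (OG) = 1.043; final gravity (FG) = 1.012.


AA = (OG − FG)/(OG − 1) · 100
AA = (1.043 − 1.012)/(1.043 − 1) · 100

72.0930 %


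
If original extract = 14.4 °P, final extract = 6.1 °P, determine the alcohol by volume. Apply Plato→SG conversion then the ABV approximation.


SG = 259/(259 − P);  ABV = (OG − FG)·131.25
OG = 259/(259 − 14.4) = 1.0589
FG = 259/(259 − 6.1) = 1.0241
ABV = (1.0589 − 1.0241)·131.25

4.5611 % ABV


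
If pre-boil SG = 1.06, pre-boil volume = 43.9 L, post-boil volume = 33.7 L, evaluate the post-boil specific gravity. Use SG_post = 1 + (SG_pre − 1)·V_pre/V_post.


pts_pre = (1.06 − 1)·1000 = 60.0000
pts_post = 60.0000·43.9/33.7 = 78.1602
SG_post = 1 + 78.1602/1000

1.0782


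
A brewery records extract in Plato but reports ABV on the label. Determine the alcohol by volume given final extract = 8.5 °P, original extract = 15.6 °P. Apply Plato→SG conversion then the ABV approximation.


SG = 259/(259 − P);  ABV = (OG − FG)·131.25
OG = 259/(259 − 15.6) = 1.0641
FG = 259/(259 − 8.5) = 1.0339
ABV = (1.0641 − 1.0339)·131.25

3.9585 % ABV


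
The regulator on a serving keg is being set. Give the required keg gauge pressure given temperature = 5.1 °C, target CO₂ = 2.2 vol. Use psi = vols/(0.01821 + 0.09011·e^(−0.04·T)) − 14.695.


psi = 2.2/(0.01821 + 0.09011·e^(−0.04·5.1)) − 14.695

9.2985 psi


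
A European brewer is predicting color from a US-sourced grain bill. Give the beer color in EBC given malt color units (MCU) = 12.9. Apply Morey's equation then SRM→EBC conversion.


SRM = 1.4922·MCU^0.6859;  EBC = SRM·1.97
SRM = 1.4922·12.9^0.6859 = 8.6215
EBC = 8.6215·1.97

16.9843 EBC


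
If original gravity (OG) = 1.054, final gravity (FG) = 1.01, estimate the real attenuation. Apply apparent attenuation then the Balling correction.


AA = (OG−FG)/(OG−1)·100;  RA = AA·0.8192
AA = (1.054 − 1.01)/(1.054 − 1)·100 = 81.4815
RA = 81.4815·0.8192

66.7496 %


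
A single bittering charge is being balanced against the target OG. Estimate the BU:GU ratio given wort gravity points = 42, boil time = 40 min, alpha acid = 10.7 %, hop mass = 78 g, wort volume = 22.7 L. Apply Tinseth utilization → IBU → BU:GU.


U = 1.65·0.000125^(GP/1000)·(1−e^(−0.04t))/4.15;  IBU = (α/100)·m·U·1000/V;  BU:GU = IBU/GP
U = 1.65·0.000125^(42/1000)·(1−e^(−0.04·40))/4.15 = 0.2176
IBU = (10.7/100)·78·0.2176·1000/22.7 = 79.9867
BU:GU = 79.9867/42

1.9044


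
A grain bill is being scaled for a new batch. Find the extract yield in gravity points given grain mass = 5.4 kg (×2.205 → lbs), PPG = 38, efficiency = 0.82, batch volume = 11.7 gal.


points = lbs × PPG × eff / vol
lbs = 5.4 × 2.205 = 11.9070
points = 11.9070 × 38 × 0.82 / 11.7

31.7113 points


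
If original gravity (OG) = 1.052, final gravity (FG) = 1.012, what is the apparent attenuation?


AA = (OG − FG)/(OG − 1) · 100
AA = (1.052 − 1.012)/(1.052 − 1) · 100

76.9231 %


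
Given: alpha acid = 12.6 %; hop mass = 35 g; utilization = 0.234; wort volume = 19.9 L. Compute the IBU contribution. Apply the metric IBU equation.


IBU = (α/100)·mass·U·1000 / V
IBU = (12.6/100)·35·0.234·1000 / 19.9

51.8563 IBU


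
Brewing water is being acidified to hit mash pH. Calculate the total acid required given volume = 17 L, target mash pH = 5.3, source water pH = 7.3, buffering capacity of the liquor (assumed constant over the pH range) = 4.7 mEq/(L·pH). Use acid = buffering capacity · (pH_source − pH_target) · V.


acid = 4.7 · (7.3 − 5.3) · 17

159.8000 mEq


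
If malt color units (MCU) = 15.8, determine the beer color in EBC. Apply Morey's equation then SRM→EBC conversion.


SRM = 1.4922·MCU^0.6859;  EBC = SRM·1.97
SRM = 1.4922·15.8^0.6859 = 9.9080
EBC = 9.9080·1.97

19.5188 EBC


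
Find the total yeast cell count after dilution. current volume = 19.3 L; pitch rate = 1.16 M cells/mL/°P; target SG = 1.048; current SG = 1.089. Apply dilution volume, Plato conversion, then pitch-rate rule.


V_w = V·((SG_c−1)/(SG_t−1)−1);  °P = 259 − 259/SG_t;  cells = rate·(V+V_w)·°P
V_w = 19.3·((1.089−1)/(1.048−1)−1) = 16.4854
V_final = 19.3 + 16.4854 = 35.7854
°P = 259 − 259/1.048 = 11.8626
cells = 1.16·35.7854·11.8626

492.4292 billion cells


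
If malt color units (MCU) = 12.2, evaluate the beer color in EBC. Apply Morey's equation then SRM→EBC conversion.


SRM = 1.4922·MCU^0.6859;  EBC = SRM·1.97
SRM = 1.4922·12.2^0.6859 = 8.2978
EBC = 8.2978·1.97

16.3466 EBC


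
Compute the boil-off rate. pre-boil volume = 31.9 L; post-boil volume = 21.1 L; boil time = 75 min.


rate = (V_pre − V_post) / (t_min/60)
rate = (31.9 − 21.1) / (75/60)

8.6400 L/hr


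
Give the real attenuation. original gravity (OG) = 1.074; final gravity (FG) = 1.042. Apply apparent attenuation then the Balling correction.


AA = (OG−FG)/(OG−1)·100;  RA = AA·0.8192
AA = (1.074 − 1.042)/(1.074 − 1)·100 = 43.2432
RA = 43.2432·0.8192

35.4249 %


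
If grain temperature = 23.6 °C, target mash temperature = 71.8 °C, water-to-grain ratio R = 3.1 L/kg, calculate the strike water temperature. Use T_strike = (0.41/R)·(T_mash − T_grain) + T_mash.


T_strike = (0.41/3.1)·(71.8 − 23.6) + 71.8

78.1748 °C


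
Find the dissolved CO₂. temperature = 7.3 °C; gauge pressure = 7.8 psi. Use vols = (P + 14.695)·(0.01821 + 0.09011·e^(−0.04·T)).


vols = (7.8 + 14.695)·(0.01821 + 0.09011·e^(−0.04·7.3))

1.9234 volumes


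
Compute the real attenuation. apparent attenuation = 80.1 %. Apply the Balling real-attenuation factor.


RA = AA · 0.8192
RA = 80.1 · 0.8192

65.6179 %


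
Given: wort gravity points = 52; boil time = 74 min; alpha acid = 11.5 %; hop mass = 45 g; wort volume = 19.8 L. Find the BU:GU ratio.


U = 1.65·0.000125^(GP/1000)·(1−e^(−0.04t))/4.15;  IBU = (α/100)·m·U·1000/V;  BU:GU = IBU/GP
U = 1.65·0.000125^(52/1000)·(1−e^(−0.04·74))/4.15 = 0.2362
IBU = (11.5/100)·45·0.2362·1000/19.8 = 61.7464
BU:GU = 61.7464/52

1.1874


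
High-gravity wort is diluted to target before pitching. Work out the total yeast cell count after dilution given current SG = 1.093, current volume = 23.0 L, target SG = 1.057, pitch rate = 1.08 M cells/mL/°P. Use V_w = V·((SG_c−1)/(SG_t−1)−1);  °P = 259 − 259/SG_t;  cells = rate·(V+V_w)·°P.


V_w = 23.0·((1.093−1)/(1.057−1)−1) = 14.5263
V_final = 23.0 + 14.5263 = 37.5263
°P = 259 − 259/1.057 = 13.9669
cells = 1.08·37.5263·13.9669

566.0559 billion cells


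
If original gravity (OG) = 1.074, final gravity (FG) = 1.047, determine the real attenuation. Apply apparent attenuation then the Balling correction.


AA = (OG−FG)/(OG−1)·100;  RA = AA·0.8192
AA = (1.074 − 1.047)/(1.074 − 1)·100 = 36.4865
RA = 36.4865·0.8192

29.8897 %


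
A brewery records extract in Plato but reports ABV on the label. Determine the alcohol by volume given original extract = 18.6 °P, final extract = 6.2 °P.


SG = 259/(259 − P);  ABV = (OG − FG)·131.25
OG = 259/(259 − 18.6) = 1.0774
FG = 259/(259 − 6.2) = 1.0245
ABV = (1.0774 − 1.0245)·131.25

6.9360 % ABV


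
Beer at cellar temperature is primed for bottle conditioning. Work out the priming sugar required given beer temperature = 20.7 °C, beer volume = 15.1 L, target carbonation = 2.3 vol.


residual = 14.695·(0.01821 + 0.09011·e^(−0.04·T));  sugar = (target − residual)·4.0·V
residual = 14.695·(0.01821 + 0.09011·e^(−0.04·20.7)) = 0.8462
sugar = (2.3 − 0.8462)·4.0·15.1

87.8123 g


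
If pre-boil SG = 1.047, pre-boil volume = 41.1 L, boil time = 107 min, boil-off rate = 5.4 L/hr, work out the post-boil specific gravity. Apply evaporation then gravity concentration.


V_post = V_pre − rate·(t/60);  SG_post = 1 + (SG_pre−1)·V_pre/V_post
V_post = 41.1 − 5.4·(107/60) = 31.4700
SG_post = 1 + (1.047 − 1)·41.1/31.4700

1.0614


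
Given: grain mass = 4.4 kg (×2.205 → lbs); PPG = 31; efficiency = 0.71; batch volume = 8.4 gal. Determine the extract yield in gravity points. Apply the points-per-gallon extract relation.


points = lbs × PPG × eff / vol
lbs = 4.4 × 2.205 = 9.7020
points = 9.7020 × 31 × 0.71 / 8.4

25.4216 points


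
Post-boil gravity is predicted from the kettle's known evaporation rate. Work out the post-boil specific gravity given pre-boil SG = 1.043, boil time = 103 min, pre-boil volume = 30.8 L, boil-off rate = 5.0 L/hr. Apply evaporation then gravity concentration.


V_post = V_pre − rate·(t/60);  SG_post = 1 + (SG_pre−1)·V_pre/V_post
V_post = 30.8 − 5.0·(103/60) = 22.2167
SG_post = 1 + (1.043 − 1)·30.8/22.2167

1.0596


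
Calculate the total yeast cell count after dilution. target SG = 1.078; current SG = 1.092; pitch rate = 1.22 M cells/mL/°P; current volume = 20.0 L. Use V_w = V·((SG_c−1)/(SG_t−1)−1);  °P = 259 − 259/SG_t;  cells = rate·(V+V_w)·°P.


V_w = 20.0·((1.092−1)/(1.078−1)−1) = 3.5897
V_final = 20.0 + 3.5897 = 23.5897
°P = 259 − 259/1.078 = 18.7403
cells = 1.22·23.5897·18.7403

539.3351 billion cells


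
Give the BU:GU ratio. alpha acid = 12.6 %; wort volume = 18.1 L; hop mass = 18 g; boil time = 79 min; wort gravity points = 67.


U = 1.65·0.000125^(GP/1000)·(1−e^(−0.04t))/4.15;  IBU = (α/100)·m·U·1000/V;  BU:GU = IBU/GP
U = 1.65·0.000125^(67/1000)·(1−e^(−0.04·79))/4.15 = 0.2085
IBU = (12.6/100)·18·0.2085·1000/18.1 = 26.1256
BU:GU = 26.1256/67

0.3899


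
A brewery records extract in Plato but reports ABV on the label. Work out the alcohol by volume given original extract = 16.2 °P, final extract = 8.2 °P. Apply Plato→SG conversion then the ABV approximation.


SG = 259/(259 − P);  ABV = (OG − FG)·131.25
OG = 259/(259 − 16.2) = 1.0667
FG = 259/(259 − 8.2) = 1.0327
ABV = (1.0667 − 1.0327)·131.25

4.4659 % ABV


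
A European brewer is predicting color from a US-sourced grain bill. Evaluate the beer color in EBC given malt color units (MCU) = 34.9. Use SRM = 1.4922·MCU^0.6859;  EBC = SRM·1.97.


SRM = 1.4922·34.9^0.6859 = 17.0628
EBC = 17.0628·1.97

33.6138 EBC


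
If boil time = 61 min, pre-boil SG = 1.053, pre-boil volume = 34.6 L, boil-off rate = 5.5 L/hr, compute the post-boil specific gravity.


V_post = V_pre − rate·(t/60);  SG_post = 1 + (SG_pre−1)·V_pre/V_post
V_post = 34.6 − 5.5·(61/60) = 29.0083
SG_post = 1 + (1.053 − 1)·34.6/29.0083

1.0632


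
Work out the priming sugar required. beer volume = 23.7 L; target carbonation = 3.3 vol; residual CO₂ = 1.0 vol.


sugar = (target − residual)·4.0·V
sugar = (3.3 − 1.0)·4.0·23.7

218.0400 g


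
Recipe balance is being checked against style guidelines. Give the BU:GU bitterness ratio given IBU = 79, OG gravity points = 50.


BU:GU = IBU / OG_points
BU:GU = 79 / 50

1.5800


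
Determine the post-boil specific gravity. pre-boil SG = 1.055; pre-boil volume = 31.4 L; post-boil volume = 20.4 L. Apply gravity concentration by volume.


SG_post = 1 + (SG_pre − 1)·V_pre/V_post
pts_pre = (1.055 − 1)·1000 = 55.0000
pts_post = 55.0000·31.4/20.4 = 84.6569
SG_post = 1 + 84.6569/1000

1.0847


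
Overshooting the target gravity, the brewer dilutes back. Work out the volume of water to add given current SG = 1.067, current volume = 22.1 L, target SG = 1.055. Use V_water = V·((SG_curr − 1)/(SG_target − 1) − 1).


V_water = 22.1·((1.067 − 1)/(1.055 − 1) − 1)

4.8218 L


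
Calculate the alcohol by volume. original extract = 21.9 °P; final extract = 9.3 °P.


SG = 259/(259 − P);  ABV = (OG − FG)·131.25
OG = 259/(259 − 21.9) = 1.0924
FG = 259/(259 − 9.3) = 1.0372
ABV = (1.0924 − 1.0372)·131.25

7.2347 % ABV


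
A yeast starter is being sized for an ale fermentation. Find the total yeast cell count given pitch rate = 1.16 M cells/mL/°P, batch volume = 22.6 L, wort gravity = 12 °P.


cells (billions) = rate · V_L · °P
cells = 1.16 · 22.6 · 12

314.5920 billion cells


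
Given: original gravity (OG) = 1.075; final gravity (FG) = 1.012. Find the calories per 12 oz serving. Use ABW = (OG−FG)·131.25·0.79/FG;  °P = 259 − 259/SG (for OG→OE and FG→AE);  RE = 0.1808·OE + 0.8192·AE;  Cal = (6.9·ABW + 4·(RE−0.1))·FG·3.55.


ABW = (1.075 − 1.012)·131.25·0.79/1.012 = 6.4549
OE = 259 − 259/1.075 = 18.0698 °P
AE = 259 − 259/1.012 = 3.0711 °P
RE = 0.1808·18.0698 + 0.8192·3.0711 = 5.7829 °P
Cal = (6.9·6.4549 + 4·(5.7829−0.1))·1.012·3.55

241.6745 kcal


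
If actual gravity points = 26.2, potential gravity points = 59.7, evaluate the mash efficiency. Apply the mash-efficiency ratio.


efficiency = actual / potential × 100
efficiency = 26.2 / 59.7 × 100

43.8861 %


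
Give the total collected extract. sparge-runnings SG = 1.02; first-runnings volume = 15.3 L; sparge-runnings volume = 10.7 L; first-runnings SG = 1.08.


total = Σ (SG_i − 1)·1000·V_i
first = (1.08 − 1)·1000·15.3 = 1224.0000
sparge = (1.02 − 1)·1000·10.7 = 214.0000
total = 1224.0000 + 214.0000

1438.0000 gravity·L


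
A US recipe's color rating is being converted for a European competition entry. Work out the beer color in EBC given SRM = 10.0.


EBC = SRM · 1.97
EBC = 10.0 · 1.97

19.7000 EBC


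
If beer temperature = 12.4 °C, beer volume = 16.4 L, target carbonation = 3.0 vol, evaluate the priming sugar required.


residual = 14.695·(0.01821 + 0.09011·e^(−0.04·T));  sugar = (target − residual)·4.0·V
residual = 14.695·(0.01821 + 0.09011·e^(−0.04·12.4)) = 1.0740
sugar = (3.0 − 1.0740)·4.0·16.4

126.3481 g


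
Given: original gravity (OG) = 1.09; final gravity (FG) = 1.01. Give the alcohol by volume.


ABV = (OG − FG) · 131.25
ABV = (1.09 − 1.01) · 131.25

10.5000 % ABV


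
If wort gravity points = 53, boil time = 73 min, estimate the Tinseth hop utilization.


U = 1.65·0.000125^(GP/1000) · (1 − e^(−0.04·t))/4.15
bigness = 1.65·0.000125^(53/1000) = 1.0248
boil_factor = (1 − e^(−0.04·73))/4.15 = 0.2280
U = 1.0248 · 0.2280

0.2336


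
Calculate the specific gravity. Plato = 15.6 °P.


SG = 259/(259 − P)
SG = 259/(259 − 15.6)

1.0641


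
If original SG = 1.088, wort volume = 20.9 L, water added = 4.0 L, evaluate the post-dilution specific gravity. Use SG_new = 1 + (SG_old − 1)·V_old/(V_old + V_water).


pts = (1.088 − 1)·1000·20.9/(20.9 + 4.0) = 73.8635
SG_new = 1 + 73.8635/1000

1.0739


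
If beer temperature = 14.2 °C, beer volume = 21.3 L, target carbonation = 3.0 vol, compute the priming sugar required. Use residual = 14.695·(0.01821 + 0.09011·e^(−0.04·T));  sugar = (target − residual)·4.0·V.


residual = 14.695·(0.01821 + 0.09011·e^(−0.04·14.2)) = 1.0179
sugar = (3.0 − 1.0179)·4.0·21.3

168.8711 g


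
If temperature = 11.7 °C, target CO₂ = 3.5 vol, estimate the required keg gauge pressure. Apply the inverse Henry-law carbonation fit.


psi = vols/(0.01821 + 0.09011·e^(−0.04·T)) − 14.695
psi = 3.5/(0.01821 + 0.09011·e^(−0.04·11.7)) − 14.695

32.1957 psi


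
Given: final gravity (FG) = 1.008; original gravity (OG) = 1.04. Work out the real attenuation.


AA = (OG−FG)/(OG−1)·100;  RA = AA·0.8192
AA = (1.04 − 1.008)/(1.04 − 1)·100 = 80.0000
RA = 80.0000·0.8192

65.5360 %


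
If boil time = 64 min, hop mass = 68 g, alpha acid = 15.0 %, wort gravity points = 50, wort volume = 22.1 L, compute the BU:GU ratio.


U = 1.65·0.000125^(GP/1000)·(1−e^(−0.04t))/4.15;  IBU = (α/100)·m·U·1000/V;  BU:GU = IBU/GP
U = 1.65·0.000125^(50/1000)·(1−e^(−0.04·64))/4.15 = 0.2341
IBU = (15.0/100)·68·0.2341·1000/22.1 = 108.0308
BU:GU = 108.0308/50

2.1606


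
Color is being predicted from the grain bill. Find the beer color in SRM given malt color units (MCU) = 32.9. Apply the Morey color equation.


SRM = 1.4922 · MCU^0.6859
SRM = 1.4922 · 32.9^0.6859

16.3860 SRM


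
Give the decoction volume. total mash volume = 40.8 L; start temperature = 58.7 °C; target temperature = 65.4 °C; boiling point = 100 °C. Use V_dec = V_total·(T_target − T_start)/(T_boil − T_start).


V_dec = 40.8·(65.4 − 58.7)/(100 − 58.7)

6.6189 L


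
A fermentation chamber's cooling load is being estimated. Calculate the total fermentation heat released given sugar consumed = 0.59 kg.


Q = m_sugar · 590 kJ/kg
Q = 0.59 · 590

348.1000 kJ


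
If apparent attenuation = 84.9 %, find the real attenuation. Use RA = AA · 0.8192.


RA = 84.9 · 0.8192

69.5501 %


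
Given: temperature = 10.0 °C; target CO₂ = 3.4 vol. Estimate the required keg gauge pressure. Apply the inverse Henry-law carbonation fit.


psi = vols/(0.01821 + 0.09011·e^(−0.04·T)) − 14.695
psi = 3.4/(0.01821 + 0.09011·e^(−0.04·10.0)) − 14.695

28.5551 psi


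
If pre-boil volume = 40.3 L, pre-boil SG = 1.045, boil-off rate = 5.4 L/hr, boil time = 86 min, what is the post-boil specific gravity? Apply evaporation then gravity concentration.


V_post = V_pre − rate·(t/60);  SG_post = 1 + (SG_pre−1)·V_pre/V_post
V_post = 40.3 − 5.4·(86/60) = 32.5600
SG_post = 1 + (1.045 − 1)·40.3/32.5600

1.0557


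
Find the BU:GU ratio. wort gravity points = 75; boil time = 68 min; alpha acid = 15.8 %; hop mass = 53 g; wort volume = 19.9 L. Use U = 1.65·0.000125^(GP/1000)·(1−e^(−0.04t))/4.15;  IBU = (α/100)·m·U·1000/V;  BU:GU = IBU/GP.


U = 1.65·0.000125^(75/1000)·(1−e^(−0.04·68))/4.15 = 0.1893
IBU = (15.8/100)·53·0.1893·1000/19.9 = 79.6506
BU:GU = 79.6506/75

1.0620


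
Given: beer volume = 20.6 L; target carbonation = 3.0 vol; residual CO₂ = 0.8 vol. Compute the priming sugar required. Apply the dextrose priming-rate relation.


sugar = (target − residual)·4.0·V
sugar = (3.0 − 0.8)·4.0·20.6

181.2800 g


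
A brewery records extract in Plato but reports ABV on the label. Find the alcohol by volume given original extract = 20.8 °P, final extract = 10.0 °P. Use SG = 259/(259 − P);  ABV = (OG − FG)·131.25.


OG = 259/(259 − 20.8) = 1.0873
FG = 259/(259 − 10.0) = 1.0402
ABV = (1.0873 − 1.0402)·131.25

6.1899 % ABV


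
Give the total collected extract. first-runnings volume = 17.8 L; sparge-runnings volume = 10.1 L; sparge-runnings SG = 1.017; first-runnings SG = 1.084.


total = Σ (SG_i − 1)·1000·V_i
first = (1.084 − 1)·1000·17.8 = 1495.2000
sparge = (1.017 − 1)·1000·10.1 = 171.7000
total = 1495.2000 + 171.7000

1666.9000 gravity·L


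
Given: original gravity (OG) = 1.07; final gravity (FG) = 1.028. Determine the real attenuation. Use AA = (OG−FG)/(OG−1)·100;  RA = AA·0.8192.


AA = (1.07 − 1.028)/(1.07 − 1)·100 = 60.0000
RA = 60.0000·0.8192

49.1520 %


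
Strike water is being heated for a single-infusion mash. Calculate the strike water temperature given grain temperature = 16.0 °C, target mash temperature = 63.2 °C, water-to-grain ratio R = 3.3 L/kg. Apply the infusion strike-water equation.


T_strike = (0.41/R)·(T_mash − T_grain) + T_mash
T_strike = (0.41/3.3)·(63.2 − 16.0) + 63.2

69.0642 °C


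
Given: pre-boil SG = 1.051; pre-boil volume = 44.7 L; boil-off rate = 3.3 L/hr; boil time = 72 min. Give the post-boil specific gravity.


V_post = V_pre − rate·(t/60);  SG_post = 1 + (SG_pre−1)·V_pre/V_post
V_post = 44.7 − 3.3·(72/60) = 40.7400
SG_post = 1 + (1.051 − 1)·44.7/40.7400

1.0560


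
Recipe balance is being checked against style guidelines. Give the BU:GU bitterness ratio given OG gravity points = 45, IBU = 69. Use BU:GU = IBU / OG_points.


BU:GU = 69 / 45

1.5333


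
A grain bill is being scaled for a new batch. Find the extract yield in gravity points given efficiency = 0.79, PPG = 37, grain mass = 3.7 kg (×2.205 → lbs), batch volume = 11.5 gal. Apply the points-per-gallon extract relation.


points = lbs × PPG × eff / vol
lbs = 3.7 × 2.205 = 8.1585
points = 8.1585 × 37 × 0.79 / 11.5

20.7368 points


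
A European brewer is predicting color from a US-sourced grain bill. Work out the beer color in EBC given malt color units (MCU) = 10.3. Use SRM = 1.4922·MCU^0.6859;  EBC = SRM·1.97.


SRM = 1.4922·10.3^0.6859 = 7.3881
EBC = 7.3881·1.97

14.5545 EBC


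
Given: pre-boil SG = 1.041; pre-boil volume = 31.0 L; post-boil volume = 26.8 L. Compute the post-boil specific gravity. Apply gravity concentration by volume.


SG_post = 1 + (SG_pre − 1)·V_pre/V_post
pts_pre = (1.041 − 1)·1000 = 41.0000
pts_post = 41.0000·31.0/26.8 = 47.4254
SG_post = 1 + 47.4254/1000

1.0474


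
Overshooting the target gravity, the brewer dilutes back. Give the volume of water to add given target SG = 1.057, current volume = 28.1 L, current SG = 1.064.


V_water = V·((SG_curr − 1)/(SG_target − 1) − 1)
V_water = 28.1·((1.064 − 1)/(1.057 − 1) − 1)

3.4509 L


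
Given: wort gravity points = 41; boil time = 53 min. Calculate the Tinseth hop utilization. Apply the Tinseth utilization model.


U = 1.65·0.000125^(GP/1000) · (1 − e^(−0.04·t))/4.15
bigness = 1.65·0.000125^(41/1000) = 1.1415
boil_factor = (1 − e^(−0.04·53))/4.15 = 0.2120
U = 1.1415 · 0.2120

0.2420


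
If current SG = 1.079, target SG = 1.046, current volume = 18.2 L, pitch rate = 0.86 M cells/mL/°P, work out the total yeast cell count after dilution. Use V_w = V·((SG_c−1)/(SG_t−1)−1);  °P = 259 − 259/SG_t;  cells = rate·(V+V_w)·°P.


V_w = 18.2·((1.079−1)/(1.046−1)−1) = 13.0565
V_final = 18.2 + 13.0565 = 31.2565
°P = 259 − 259/1.046 = 11.3901
cells = 0.86·31.2565·11.3901

306.1717 billion cells


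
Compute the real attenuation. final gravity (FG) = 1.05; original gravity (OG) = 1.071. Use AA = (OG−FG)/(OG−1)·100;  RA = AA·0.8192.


AA = (1.071 − 1.05)/(1.071 − 1)·100 = 29.5775
RA = 29.5775·0.8192

24.2299 %


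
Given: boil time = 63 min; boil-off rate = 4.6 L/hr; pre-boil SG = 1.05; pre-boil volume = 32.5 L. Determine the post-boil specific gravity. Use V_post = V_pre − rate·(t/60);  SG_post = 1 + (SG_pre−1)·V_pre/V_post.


V_post = 32.5 − 4.6·(63/60) = 27.6700
SG_post = 1 + (1.05 − 1)·32.5/27.6700

1.0587


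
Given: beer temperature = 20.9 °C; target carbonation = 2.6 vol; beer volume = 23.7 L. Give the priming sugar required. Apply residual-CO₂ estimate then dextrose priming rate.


residual = 14.695·(0.01821 + 0.09011·e^(−0.04·T));  sugar = (target − residual)·4.0·V
residual = 14.695·(0.01821 + 0.09011·e^(−0.04·20.9)) = 0.8415
sugar = (2.6 − 0.8415)·4.0·23.7

166.7017 g


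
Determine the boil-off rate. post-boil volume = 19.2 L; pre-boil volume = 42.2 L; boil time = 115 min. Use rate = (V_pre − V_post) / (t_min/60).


rate = (42.2 − 19.2) / (115/60)

12.0000 L/hr


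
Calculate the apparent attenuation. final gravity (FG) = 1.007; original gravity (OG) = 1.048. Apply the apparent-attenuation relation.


AA = (OG − FG)/(OG − 1) · 100
AA = (1.048 − 1.007)/(1.048 − 1) · 100

85.4167 %


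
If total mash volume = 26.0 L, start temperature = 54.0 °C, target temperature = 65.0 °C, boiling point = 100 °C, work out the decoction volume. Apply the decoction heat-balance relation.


V_dec = V_total·(T_target − T_start)/(T_boil − T_start)
V_dec = 26.0·(65.0 − 54.0)/(100 − 54.0)

6.2174 L


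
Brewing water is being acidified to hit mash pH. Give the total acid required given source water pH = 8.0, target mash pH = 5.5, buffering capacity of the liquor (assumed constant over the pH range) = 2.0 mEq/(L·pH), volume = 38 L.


acid = buffering capacity · (pH_source − pH_target) · V
acid = 2.0 · (8.0 − 5.5) · 38

190.0000 mEq


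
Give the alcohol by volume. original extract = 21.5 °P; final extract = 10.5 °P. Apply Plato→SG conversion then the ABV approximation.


SG = 259/(259 − P);  ABV = (OG − FG)·131.25
OG = 259/(259 − 21.5) = 1.0905
FG = 259/(259 − 10.5) = 1.0423
ABV = (1.0905 − 1.0423)·131.25

6.3358 % ABV


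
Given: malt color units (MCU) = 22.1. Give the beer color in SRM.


SRM = 1.4922 · MCU^0.6859
SRM = 1.4922 · 22.1^0.6859

12.4723 SRM


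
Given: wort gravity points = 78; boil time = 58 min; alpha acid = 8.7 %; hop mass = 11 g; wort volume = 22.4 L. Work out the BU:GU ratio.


U = 1.65·0.000125^(GP/1000)·(1−e^(−0.04t))/4.15;  IBU = (α/100)·m·U·1000/V;  BU:GU = IBU/GP
U = 1.65·0.000125^(78/1000)·(1−e^(−0.04·58))/4.15 = 0.1779
IBU = (8.7/100)·11·0.1779·1000/22.4 = 7.5986
BU:GU = 7.5986/78

0.0974


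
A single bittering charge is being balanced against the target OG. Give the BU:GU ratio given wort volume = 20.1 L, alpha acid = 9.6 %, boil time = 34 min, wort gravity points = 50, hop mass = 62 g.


U = 1.65·0.000125^(GP/1000)·(1−e^(−0.04t))/4.15;  IBU = (α/100)·m·U·1000/V;  BU:GU = IBU/GP
U = 1.65·0.000125^(50/1000)·(1−e^(−0.04·34))/4.15 = 0.1886
IBU = (9.6/100)·62·0.1886·1000/20.1 = 55.8387
BU:GU = 55.8387/50

1.1168


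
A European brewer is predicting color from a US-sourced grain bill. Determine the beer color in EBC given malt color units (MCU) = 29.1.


SRM = 1.4922·MCU^0.6859;  EBC = SRM·1.97
SRM = 1.4922·29.1^0.6859 = 15.0630
EBC = 15.0630·1.97

29.6741 EBC


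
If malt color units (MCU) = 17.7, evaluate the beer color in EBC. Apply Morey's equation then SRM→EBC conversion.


SRM = 1.4922·MCU^0.6859;  EBC = SRM·1.97
SRM = 1.4922·17.7^0.6859 = 10.7106
EBC = 10.7106·1.97

21.0998 EBC


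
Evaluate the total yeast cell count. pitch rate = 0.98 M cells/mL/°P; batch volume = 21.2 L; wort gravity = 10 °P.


cells (billions) = rate · V_L · °P
cells = 0.98 · 21.2 · 10

207.7600 billion cells


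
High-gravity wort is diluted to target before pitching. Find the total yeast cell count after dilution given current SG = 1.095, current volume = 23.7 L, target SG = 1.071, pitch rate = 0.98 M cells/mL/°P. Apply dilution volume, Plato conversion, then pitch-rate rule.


V_w = V·((SG_c−1)/(SG_t−1)−1);  °P = 259 − 259/SG_t;  cells = rate·(V+V_w)·°P
V_w = 23.7·((1.095−1)/(1.071−1)−1) = 8.0113
V_final = 23.7 + 8.0113 = 31.7113
°P = 259 − 259/1.071 = 17.1699
cells = 0.98·31.7113·17.1699

533.5908 billion cells


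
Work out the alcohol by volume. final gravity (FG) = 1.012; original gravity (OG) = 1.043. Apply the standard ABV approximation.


ABV = (OG − FG) · 131.25
ABV = (1.043 − 1.012) · 131.25

4.0687 % ABV


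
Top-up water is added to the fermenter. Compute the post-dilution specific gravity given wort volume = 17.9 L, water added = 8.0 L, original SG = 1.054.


SG_new = 1 + (SG_old − 1)·V_old/(V_old + V_water)
pts = (1.054 − 1)·1000·17.9/(17.9 + 8.0) = 37.3205
SG_new = 1 + 37.3205/1000

1.0373


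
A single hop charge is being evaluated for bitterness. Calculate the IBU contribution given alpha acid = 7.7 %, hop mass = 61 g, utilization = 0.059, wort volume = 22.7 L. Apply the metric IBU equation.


IBU = (α/100)·mass·U·1000 / V
IBU = (7.7/100)·61·0.059·1000 / 22.7

12.2081 IBU


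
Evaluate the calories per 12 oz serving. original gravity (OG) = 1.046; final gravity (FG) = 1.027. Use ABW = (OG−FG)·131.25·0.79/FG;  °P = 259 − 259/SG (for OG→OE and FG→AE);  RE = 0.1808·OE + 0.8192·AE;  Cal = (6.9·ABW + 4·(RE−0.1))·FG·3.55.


ABW = (1.046 − 1.027)·131.25·0.79/1.027 = 1.9183
OE = 259 − 259/1.046 = 11.3901 °P
AE = 259 − 259/1.027 = 6.8092 °P
RE = 0.1808·11.3901 + 0.8192·6.8092 = 7.6374 °P
Cal = (6.9·1.9183 + 4·(7.6374−0.1))·1.027·3.55

158.1773 kcal


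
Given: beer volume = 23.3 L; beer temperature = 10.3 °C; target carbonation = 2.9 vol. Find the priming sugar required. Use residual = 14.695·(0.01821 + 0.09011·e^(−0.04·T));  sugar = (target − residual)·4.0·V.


residual = 14.695·(0.01821 + 0.09011·e^(−0.04·10.3)) = 1.1446
sugar = (2.9 − 1.1446)·4.0·23.3

163.6011 g


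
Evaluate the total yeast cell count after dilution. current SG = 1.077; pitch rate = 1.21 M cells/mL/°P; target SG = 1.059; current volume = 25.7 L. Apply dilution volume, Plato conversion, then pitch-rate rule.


V_w = V·((SG_c−1)/(SG_t−1)−1);  °P = 259 − 259/SG_t;  cells = rate·(V+V_w)·°P
V_w = 25.7·((1.077−1)/(1.059−1)−1) = 7.8407
V_final = 25.7 + 7.8407 = 33.5407
°P = 259 − 259/1.059 = 14.4297
cells = 1.21·33.5407·14.4297

585.6161 billion cells


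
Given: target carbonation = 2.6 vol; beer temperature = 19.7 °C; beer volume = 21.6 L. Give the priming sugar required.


residual = 14.695·(0.01821 + 0.09011·e^(−0.04·T));  sugar = (target − residual)·4.0·V
residual = 14.695·(0.01821 + 0.09011·e^(−0.04·19.7)) = 0.8698
sugar = (2.6 − 0.8698)·4.0·21.6

149.4923 g


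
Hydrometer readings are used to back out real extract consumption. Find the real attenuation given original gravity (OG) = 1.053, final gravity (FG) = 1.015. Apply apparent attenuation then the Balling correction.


AA = (OG−FG)/(OG−1)·100;  RA = AA·0.8192
AA = (1.053 − 1.015)/(1.053 − 1)·100 = 71.6981
RA = 71.6981·0.8192

58.7351 %


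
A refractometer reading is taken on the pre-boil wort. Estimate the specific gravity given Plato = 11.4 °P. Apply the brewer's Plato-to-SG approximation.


SG = 259/(259 − P)
SG = 259/(259 − 11.4)

1.0460


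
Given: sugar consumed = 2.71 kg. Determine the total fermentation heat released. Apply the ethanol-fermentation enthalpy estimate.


Q = m_sugar · 590 kJ/kg
Q = 2.71 · 590

1598.9000 kJ


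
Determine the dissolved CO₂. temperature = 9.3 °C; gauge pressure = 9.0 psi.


vols = (P + 14.695)·(0.01821 + 0.09011·e^(−0.04·T))
vols = (9.0 + 14.695)·(0.01821 + 0.09011·e^(−0.04·9.3))

1.9034 volumes


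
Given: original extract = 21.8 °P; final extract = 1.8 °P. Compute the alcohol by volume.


SG = 259/(259 − P);  ABV = (OG − FG)·131.25
OG = 259/(259 − 21.8) = 1.0919
FG = 259/(259 − 1.8) = 1.0070
ABV = (1.0919 − 1.0070)·131.25

11.1441 % ABV


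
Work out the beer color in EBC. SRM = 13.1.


EBC = SRM · 1.97
EBC = 13.1 · 1.97

25.8070 EBC


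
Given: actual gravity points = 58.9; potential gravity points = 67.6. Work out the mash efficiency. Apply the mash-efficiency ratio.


efficiency = actual / potential × 100
efficiency = 58.9 / 67.6 × 100

87.1302 %


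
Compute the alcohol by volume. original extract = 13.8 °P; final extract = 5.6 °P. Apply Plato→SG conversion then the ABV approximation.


SG = 259/(259 − P);  ABV = (OG − FG)·131.25
OG = 259/(259 − 13.8) = 1.0563
FG = 259/(259 − 5.6) = 1.0221
ABV = (1.0563 − 1.0221)·131.25

4.4863 % ABV


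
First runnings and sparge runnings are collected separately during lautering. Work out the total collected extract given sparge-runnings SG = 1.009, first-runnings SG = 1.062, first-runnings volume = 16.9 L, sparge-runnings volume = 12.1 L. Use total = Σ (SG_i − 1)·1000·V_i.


first = (1.062 − 1)·1000·16.9 = 1047.8000
sparge = (1.009 − 1)·1000·12.1 = 108.9000
total = 1047.8000 + 108.9000

1156.7000 gravity·L


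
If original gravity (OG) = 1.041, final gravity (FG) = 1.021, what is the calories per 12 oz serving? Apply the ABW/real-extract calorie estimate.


ABW = (OG−FG)·131.25·0.79/FG;  °P = 259 − 259/SG (for OG→OE and FG→AE);  RE = 0.1808·OE + 0.8192·AE;  Cal = (6.9·ABW + 4·(RE−0.1))·FG·3.55
ABW = (1.041 − 1.021)·131.25·0.79/1.021 = 2.0311
OE = 259 − 259/1.041 = 10.2008 °P
AE = 259 − 259/1.021 = 5.3271 °P
RE = 0.1808·10.2008 + 0.8192·5.3271 = 6.2083 °P
Cal = (6.9·2.0311 + 4·(6.2083−0.1))·1.021·3.55

139.3556 kcal


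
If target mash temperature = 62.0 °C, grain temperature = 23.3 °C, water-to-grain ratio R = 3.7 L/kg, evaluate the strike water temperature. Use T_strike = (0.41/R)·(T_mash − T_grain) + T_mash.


T_strike = (0.41/3.7)·(62.0 − 23.3) + 62.0

66.2884 °C


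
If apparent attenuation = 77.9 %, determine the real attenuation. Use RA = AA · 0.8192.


RA = 77.9 · 0.8192

63.8157 %


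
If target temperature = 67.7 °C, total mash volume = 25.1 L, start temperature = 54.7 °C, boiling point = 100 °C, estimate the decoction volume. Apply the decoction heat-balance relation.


V_dec = V_total·(T_target − T_start)/(T_boil − T_start)
V_dec = 25.1·(67.7 − 54.7)/(100 − 54.7)

7.2031 L


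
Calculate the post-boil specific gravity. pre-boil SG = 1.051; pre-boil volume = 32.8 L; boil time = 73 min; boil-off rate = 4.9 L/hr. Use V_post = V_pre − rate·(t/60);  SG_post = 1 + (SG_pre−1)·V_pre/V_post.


V_post = 32.8 − 4.9·(73/60) = 26.8383
SG_post = 1 + (1.051 − 1)·32.8/26.8383

1.0623


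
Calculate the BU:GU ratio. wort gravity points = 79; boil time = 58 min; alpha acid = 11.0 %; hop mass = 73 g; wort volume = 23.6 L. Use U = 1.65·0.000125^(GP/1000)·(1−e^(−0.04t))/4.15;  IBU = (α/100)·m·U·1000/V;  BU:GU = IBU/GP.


U = 1.65·0.000125^(79/1000)·(1−e^(−0.04·58))/4.15 = 0.1763
IBU = (11.0/100)·73·0.1763·1000/23.6 = 59.9750
BU:GU = 59.9750/79

0.7592


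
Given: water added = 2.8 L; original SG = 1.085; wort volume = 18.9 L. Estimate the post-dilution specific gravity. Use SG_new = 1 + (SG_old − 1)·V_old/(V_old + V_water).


pts = (1.085 − 1)·1000·18.9/(18.9 + 2.8) = 74.0323
SG_new = 1 + 74.0323/1000

1.0740


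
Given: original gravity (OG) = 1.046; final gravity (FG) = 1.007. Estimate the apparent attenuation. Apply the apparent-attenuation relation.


AA = (OG − FG)/(OG − 1) · 100
AA = (1.046 − 1.007)/(1.046 − 1) · 100

84.7826 %


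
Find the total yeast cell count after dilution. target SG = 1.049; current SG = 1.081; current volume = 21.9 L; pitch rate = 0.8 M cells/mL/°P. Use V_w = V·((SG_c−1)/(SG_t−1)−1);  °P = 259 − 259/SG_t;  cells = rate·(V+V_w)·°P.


V_w = 21.9·((1.081−1)/(1.049−1)−1) = 14.3020
V_final = 21.9 + 14.3020 = 36.2020
°P = 259 − 259/1.049 = 12.0982
cells = 0.8·36.2020·12.0982

350.3833 billion cells
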